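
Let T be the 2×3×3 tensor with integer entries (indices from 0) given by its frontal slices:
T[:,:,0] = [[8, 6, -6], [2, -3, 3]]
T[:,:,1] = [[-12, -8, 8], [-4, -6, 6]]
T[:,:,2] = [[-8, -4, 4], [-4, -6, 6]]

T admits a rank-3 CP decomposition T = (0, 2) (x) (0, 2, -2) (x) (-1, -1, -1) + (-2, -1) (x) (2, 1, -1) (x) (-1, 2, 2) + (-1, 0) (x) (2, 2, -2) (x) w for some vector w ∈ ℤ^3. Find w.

Subtract the known terms from T to get the rank-1 residual R = (-1, 0) (x) (2, 2, -2) (x) w, so R[i,j,k] = a[i]·b[j]·w[k]. Pick indices with nonzero a[0]·b[0] = (-1)·(2) = -2. Only the fibre through (0,0,·) is needed: R[0,0,:] = T[0,0,:] − Σₗ aₗ[0]bₗ[0]cₗ = [8, -12, -8] − (0)·(0)·(-1, -1, -1) − (-2)·(2)·(-1, 2, 2) = [4, -4, 0]. Then w[k] = R[0,0,k] / -2 for each k, giving w = [4, -4, 0] / -2 = (-2, 2, 0).

w = (-2, 2, 0)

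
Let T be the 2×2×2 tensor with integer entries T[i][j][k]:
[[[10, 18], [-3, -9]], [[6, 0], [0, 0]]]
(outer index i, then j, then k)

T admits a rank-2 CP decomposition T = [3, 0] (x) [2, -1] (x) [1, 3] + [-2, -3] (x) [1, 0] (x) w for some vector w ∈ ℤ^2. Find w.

w = [-2, 0]

Subtract the known terms from T to get the rank-1 residual R = [-2, -3] (x) [1, 0] (x) w, so R[i,j,k] = a[i]·b[j]·w[k]. Pick indices with nonzero a[0]·b[0] = (-2)·(1) = -2. Only the fibre through (0,0,·) is needed: R[0,0,:] = T[0,0,:] − Σₗ aₗ[0]bₗ[0]cₗ = [10, 18] − (3)·(2)·[1, 3] = [4, 0]. Then w[k] = R[0,0,k] / -2 for each k, giving w = [4, 0] / -2 = [-2, 0].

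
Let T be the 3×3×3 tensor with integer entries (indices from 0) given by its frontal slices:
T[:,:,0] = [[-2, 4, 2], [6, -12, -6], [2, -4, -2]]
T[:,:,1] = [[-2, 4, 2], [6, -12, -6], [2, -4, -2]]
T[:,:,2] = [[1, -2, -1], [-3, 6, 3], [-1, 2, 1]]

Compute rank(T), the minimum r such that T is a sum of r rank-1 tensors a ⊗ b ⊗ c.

1

Lower bound: T ≠ 0 (e.g. T[0,0,0] = -2), so rank(T) ≥ 1.
Upper bound: if T = a ⊗ b ⊗ c then every fibre of T is a multiple of the corresponding factor, so read the factors off the fibres through the nonzero entry T[0,0,0] = -2.
The mode-1 fibre T[:,0,0] = [-2, 6, 2] gives a = [1, -3, -1] (primitive direction); the mode-2 fibre T[0,:,0] = [-2, 4, 2] gives b = [1, -2, -1]; then c[k] = T[0,0,k] / (a[0]·b[0]) = [-2, -2, 1] / 1 = [-2, -2, 1].
Expanding [1, -3, -1] ⊗ [1, -2, -1] ⊗ [-2, -2, 1] reproduces all 27 entries of T, so T = [1, -3, -1] ⊗ [1, -2, -1] ⊗ [-2, -2, 1] and rank(T) ≤ 1.
These bounds meet, so rank(T) = 1.
Check entry T[0,0,1] = -2: (1)·(1)·(-2) = -2.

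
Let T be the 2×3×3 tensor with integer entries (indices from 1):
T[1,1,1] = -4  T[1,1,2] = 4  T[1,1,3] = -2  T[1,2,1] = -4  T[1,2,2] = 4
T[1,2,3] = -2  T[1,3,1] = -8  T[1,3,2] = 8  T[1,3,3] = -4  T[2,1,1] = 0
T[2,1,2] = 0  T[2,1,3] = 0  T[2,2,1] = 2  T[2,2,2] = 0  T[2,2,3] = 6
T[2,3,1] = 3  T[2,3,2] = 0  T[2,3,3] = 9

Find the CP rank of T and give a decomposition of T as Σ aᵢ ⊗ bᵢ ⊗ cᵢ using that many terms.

Lower bound: the mode-2 unfolding of T (rows indexed by j, columns by (i,k) = (1,1), (1,2), (1,3), (2,1), (2,2), (2,3)) is [[-4, 4, -2, 0, 0, 0], [-4, 4, -2, 2, 0, 6], [-8, 8, -4, 3, 0, 9]].
There the 2×2 minor on rows j ∈ {1, 2}, columns (i,k) ∈ {(1,1), (2,1)} is det [[-4, 0], [-4, 2]] = -8 ≠ 0, so this unfolding has rank ≥ 2; CP rank is at least every unfolding rank, so rank(T) ≥ 2. (This is only a lower bound: in general the CP rank may exceed every unfolding rank, so we still need to exhibit 2 rank-1 terms summing to T.)
Upper bound — finding two terms. Write S_k = T[:,:,k] for the frontal slices: S₁ = [[-4, -4, -8], [0, 2, 3]], S₂ = [[4, 4, 8], [0, 0, 0]], S₃ = [[-2, -2, -4], [0, 6, 9]].
If T = a₁ ⊗ b₁ ⊗ c₁ + a₂ ⊗ b₂ ⊗ c₂ then each S_k = c₁[k]·a₁b₁ᵀ + c₂[k]·a₂b₂ᵀ. S₁ and S₂ are linearly independent, so a₁b₁ᵀ and a₂b₂ᵀ must span the same plane of matrices: they are the rank-1 matrices of the form x·S₁ + y·S₂.
The 2×2 minor of x·S₁ + y·S₂ on rows {1,2}, columns {1,2} is −8·x² + 8·xy = (-8)·(x − y)(x), vanishing at (x:y) = (1:1) and (0:1).
M₁ = S₁ + S₂ = [[0, 0, 0], [0, 2, 3]] = [0, 1][0, 2, 3]ᵀ and M₂ = S₂ = [[4, 4, 8], [0, 0, 0]] = 4·[1, 0][1, 1, 2]ᵀ, so take a₁ = [0, 1], b₁ = [0, 2, 3], a₂ = [1, 0], b₂ = [1, 1, 2].
Each slice is an integer combination of E₁ = a₁b₁ᵀ and E₂ = a₂b₂ᵀ: S₁ = E₁ − 4·E₂, S₂ = 4·E₂, S₃ = 3·E₁ − 2·E₂; reading off coefficients, c₁ = [1, 0, 3] and c₂ = [-4, 4, -2].
Hence T = [0, 1] ⊗ [0, 2, 3] ⊗ [1, 0, 3] + [1, 0] ⊗ [1, 1, 2] ⊗ [-4, 4, -2], so rank(T) ≤ 2.
These bounds meet, so rank(T) = 2.

rank(T) = 2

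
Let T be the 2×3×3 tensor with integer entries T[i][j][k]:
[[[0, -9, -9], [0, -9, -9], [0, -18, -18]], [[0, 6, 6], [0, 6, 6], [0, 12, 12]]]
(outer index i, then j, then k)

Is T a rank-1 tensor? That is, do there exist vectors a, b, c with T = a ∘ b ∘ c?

The mode-1 fibre T[:,0,1] = [-9, 6] gives a = [3, -2] (primitive direction); the mode-2 fibre T[0,:,1] = [-9, -9, -18] gives b = [1, 1, 2]; then c[k] = T[0,0,k] / (a[0]·b[0]) = [0, -9, -9] / 3 = [0, -3, -3].
Expanding [3, -2] ∘ [1, 1, 2] ∘ [0, -3, -3] reproduces all 18 entries of T, so T = [3, -2] ∘ [1, 1, 2] ∘ [0, -3, -3] and rank(T) ≤ 1.
Equivalently every frontal slice T[:,:,k] is c[k] times the rank-1 matrix [3, -2] ∘ [1, 1, 2]. So T has rank 1 (it is nonzero).

Yes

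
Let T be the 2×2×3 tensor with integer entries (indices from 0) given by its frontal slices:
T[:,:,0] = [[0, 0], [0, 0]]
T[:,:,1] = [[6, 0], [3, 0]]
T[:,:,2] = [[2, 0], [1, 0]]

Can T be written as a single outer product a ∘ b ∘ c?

If T = a ∘ b ∘ c then every fibre of T is a multiple of the corresponding factor, so read the factors off the fibres through the nonzero entry T[0,0,1] = 6.
The mode-1 fibre T[:,0,1] = [6, 3] gives a = (2, 1) (primitive direction); the mode-2 fibre T[0,:,1] = [6, 0] gives b = (1, 0); then c[k] = T[0,0,k] / (a[0]·b[0]) = [0, 6, 2] / 2 = (0, 3, 1).
Expanding (2, 1) ∘ (1, 0) ∘ (0, 3, 1) reproduces all 12 entries of T, so T = (2, 1) ∘ (1, 0) ∘ (0, 3, 1) and rank(T) ≤ 1.
Equivalently every frontal slice T[:,:,k] is c[k] times the rank-1 matrix (2, 1) ∘ (1, 0). So T has rank 1 (it is nonzero).

Yes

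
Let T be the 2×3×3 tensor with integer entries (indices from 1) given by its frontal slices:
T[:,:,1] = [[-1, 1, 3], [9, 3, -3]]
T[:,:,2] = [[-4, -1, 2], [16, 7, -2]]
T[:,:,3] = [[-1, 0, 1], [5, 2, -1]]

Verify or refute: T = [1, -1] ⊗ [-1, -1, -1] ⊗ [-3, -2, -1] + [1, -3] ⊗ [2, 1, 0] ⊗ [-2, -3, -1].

Yes

Reconstruct entrywise from the claimed factors. For example, T[2,1,2] = 16 and Σₗ aₗ[2]bₗ[1]cₗ[2] = (-1)·(-1)·(-2) + (-3)·(2)·(-3) = 16; checking all 18 entries, every one matches. The claim holds.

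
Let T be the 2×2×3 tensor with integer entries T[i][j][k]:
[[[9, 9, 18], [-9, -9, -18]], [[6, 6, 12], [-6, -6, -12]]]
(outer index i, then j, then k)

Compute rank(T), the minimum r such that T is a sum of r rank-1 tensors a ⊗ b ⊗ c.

1

Lower bound: T ≠ 0 (e.g. T[0,0,0] = 9), so rank(T) ≥ 1.
Upper bound: if T = a ⊗ b ⊗ c then every fibre of T is a multiple of the corresponding factor, so read the factors off the fibres through the nonzero entry T[0,0,0] = 9.
The mode-1 fibre T[:,0,0] = [9, 6] gives a = [3, 2] (primitive direction); the mode-2 fibre T[0,:,0] = [9, -9] gives b = [1, -1]; then c[k] = T[0,0,k] / (a[0]·b[0]) = [9, 9, 18] / 3 = [3, 3, 6].
Expanding [3, 2] ⊗ [1, -1] ⊗ [3, 3, 6] reproduces all 12 entries of T, so T = [3, 2] ⊗ [1, -1] ⊗ [3, 3, 6] and rank(T) ≤ 1.
These bounds meet, so rank(T) = 1.
Check entry T[0,0,2] = 18: (3)·(1)·(6) = 18.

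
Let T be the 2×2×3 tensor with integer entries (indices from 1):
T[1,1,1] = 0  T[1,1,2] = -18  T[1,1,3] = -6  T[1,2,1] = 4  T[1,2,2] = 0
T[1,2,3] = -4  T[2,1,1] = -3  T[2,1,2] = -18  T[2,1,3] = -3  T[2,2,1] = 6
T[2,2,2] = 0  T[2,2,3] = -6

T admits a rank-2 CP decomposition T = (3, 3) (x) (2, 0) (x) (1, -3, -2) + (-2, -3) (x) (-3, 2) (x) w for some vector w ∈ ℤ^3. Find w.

w = (-1, 0, 1)

Subtract the known terms from T to get the rank-1 residual R = (-2, -3) (x) (-3, 2) (x) w, so R[i,j,k] = a[i]·b[j]·w[k]. Pick indices with nonzero a[1]·b[1] = (-2)·(-3) = 6. Only the fibre through (1,1,·) is needed: R[1,1,:] = T[1,1,:] − Σₗ aₗ[1]bₗ[1]cₗ = [0, -18, -6] − (3)·(2)·(1, -3, -2) = [-6, 0, 6]. Then w[k] = R[1,1,k] / 6 for each k, giving w = [-6, 0, 6] / 6 = (-1, 0, 1).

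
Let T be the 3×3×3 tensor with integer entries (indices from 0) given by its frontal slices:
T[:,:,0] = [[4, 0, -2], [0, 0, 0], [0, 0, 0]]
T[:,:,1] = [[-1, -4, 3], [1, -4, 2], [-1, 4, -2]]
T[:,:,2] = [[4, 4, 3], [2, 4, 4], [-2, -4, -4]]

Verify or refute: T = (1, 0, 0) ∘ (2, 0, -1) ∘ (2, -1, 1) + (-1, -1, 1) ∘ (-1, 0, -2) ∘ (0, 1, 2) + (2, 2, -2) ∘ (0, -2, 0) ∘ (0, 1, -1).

Yes

Reconstruct entrywise from the claimed factors. For example, T[1,1,1] = -4 and Σₗ aₗ[1]bₗ[1]cₗ[1] = (0)·(0)·(-1) + (-1)·(0)·(1) + (2)·(-2)·(1) = -4; checking all 27 entries, every one matches. The claim holds.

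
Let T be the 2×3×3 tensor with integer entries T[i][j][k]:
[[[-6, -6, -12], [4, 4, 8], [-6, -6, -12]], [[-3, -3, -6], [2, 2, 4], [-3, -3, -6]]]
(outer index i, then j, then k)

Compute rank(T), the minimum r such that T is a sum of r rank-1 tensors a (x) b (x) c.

1

Lower bound: T ≠ 0 (e.g. T[0,0,0] = -6), so rank(T) ≥ 1.
Upper bound: if T = a (x) b (x) c then every fibre of T is a multiple of the corresponding factor, so read the factors off the fibres through the nonzero entry T[0,0,0] = -6.
The mode-1 fibre T[:,0,0] = [-6, -3] gives a = [2, 1] (primitive direction); the mode-2 fibre T[0,:,0] = [-6, 4, -6] gives b = [3, -2, 3]; then c[k] = T[0,0,k] / (a[0]·b[0]) = [-6, -6, -12] / 6 = [-1, -1, -2].
Expanding [2, 1] (x) [3, -2, 3] (x) [-1, -1, -2] reproduces all 18 entries of T, so T = [2, 1] (x) [3, -2, 3] (x) [-1, -1, -2] and rank(T) ≤ 1.
These bounds meet, so rank(T) = 1.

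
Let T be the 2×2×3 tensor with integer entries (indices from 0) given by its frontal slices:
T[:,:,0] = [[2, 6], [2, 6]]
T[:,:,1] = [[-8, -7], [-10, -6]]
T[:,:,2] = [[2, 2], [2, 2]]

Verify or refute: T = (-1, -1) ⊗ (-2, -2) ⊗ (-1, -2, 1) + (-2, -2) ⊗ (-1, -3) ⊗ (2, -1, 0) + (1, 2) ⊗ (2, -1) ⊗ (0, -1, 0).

No

Reconstruct entry (0,1,0) from the claimed factors: Σₗ aₗ[0]bₗ[1]cₗ[0] = (-1)·(-2)·(-1) + (-2)·(-3)·(2) + (1)·(-1)·(0) = 10, but T[0,1,0] = 6. The claim is false.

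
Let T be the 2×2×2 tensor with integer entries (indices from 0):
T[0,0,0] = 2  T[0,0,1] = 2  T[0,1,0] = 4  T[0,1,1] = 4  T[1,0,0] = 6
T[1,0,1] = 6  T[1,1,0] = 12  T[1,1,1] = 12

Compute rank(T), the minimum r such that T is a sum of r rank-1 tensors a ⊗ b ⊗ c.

1

Lower bound: T ≠ 0 (e.g. T[0,0,0] = 2), so rank(T) ≥ 1.
Upper bound: if T = a ⊗ b ⊗ c then every fibre of T is a multiple of the corresponding factor, so read the factors off the fibres through the nonzero entry T[0,0,0] = 2.
The mode-1 fibre T[:,0,0] = [2, 6] gives a = (1, 3) (primitive direction); the mode-2 fibre T[0,:,0] = [2, 4] gives b = (1, 2); then c[k] = T[0,0,k] / (a[0]·b[0]) = [2, 2] / 1 = (2, 2).
Expanding (1, 3) ⊗ (1, 2) ⊗ (2, 2) reproduces all 8 entries of T, so T = (1, 3) ⊗ (1, 2) ⊗ (2, 2) and rank(T) ≤ 1.
These bounds meet, so rank(T) = 1.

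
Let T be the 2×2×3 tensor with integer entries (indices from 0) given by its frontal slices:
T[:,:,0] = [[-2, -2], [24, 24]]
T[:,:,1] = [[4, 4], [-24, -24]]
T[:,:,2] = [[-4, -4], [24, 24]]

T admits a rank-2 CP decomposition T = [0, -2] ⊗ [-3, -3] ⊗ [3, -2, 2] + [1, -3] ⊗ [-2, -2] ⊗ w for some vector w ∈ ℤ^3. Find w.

w = [1, -2, 2]

Subtract the known terms from T to get the rank-1 residual R = [1, -3] ⊗ [-2, -2] ⊗ w, so R[i,j,k] = a[i]·b[j]·w[k]. Pick indices with nonzero a[0]·b[0] = (1)·(-2) = -2. Only the fibre through (0,0,·) is needed: R[0,0,:] = T[0,0,:] − Σₗ aₗ[0]bₗ[0]cₗ = [-2, 4, -4] − (0)·(-3)·[3, -2, 2] = [-2, 4, -4]. Then w[k] = R[0,0,k] / -2 for each k, giving w = [-2, 4, -4] / -2 = [1, -2, 2].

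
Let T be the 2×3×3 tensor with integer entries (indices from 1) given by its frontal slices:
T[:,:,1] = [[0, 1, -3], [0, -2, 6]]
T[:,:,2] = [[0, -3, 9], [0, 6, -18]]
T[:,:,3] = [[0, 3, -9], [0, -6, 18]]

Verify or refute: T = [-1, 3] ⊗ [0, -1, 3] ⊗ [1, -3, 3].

Reconstruct entry (2,2,1) from the claimed factors: Σₗ aₗ[2]bₗ[2]cₗ[1] = (3)·(-1)·(1) = -3, but T[2,2,1] = -2. The claim is false.

No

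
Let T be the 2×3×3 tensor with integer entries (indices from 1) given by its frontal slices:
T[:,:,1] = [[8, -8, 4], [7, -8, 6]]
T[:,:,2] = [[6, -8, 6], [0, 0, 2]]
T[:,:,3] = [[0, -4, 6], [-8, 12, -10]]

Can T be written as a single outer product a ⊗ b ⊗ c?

The mode-3 unfolding of T (rows indexed by k, columns by (i,j) = (1,1), (1,2), (1,3), (2,1), (2,2), (2,3)) is [[8, -8, 4, 7, -8, 6], [6, -8, 6, 0, 0, 2], [0, -4, 6, -8, 12, -10]].
There the 3×3 minor on rows k ∈ {1, 2, 3}, columns (i,j) ∈ {(1,1), (1,2), (2,1)} is det [[8, -8, 7], [6, -8, 0], [0, -4, -8]] = -40 ≠ 0, so this unfolding has rank ≥ 3; CP rank is at least every unfolding rank, so rank(T) ≥ 3.
In particular rank(T) ≥ 3 > 1, so T is not rank-1.

No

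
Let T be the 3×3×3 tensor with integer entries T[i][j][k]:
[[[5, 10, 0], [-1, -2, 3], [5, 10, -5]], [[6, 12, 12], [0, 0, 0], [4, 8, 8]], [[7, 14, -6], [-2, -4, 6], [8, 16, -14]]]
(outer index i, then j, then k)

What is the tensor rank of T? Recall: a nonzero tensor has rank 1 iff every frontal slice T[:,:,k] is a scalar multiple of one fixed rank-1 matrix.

2

Lower bound: the mode-3 unfolding of T (rows indexed by k, columns by (i,j) = (0,0), (0,1), (0,2), (1,0), (1,1), (1,2), (2,0), (2,1), (2,2)) is [[5, -1, 5, 6, 0, 4, 7, -2, 8], [10, -2, 10, 12, 0, 8, 14, -4, 16], [0, 3, -5, 12, 0, 8, -6, 6, -14]].
There the 2×2 minor on rows k ∈ {0, 2}, columns (i,j) ∈ {(0,0), (0,1)} is det [[5, -1], [0, 3]] = 15 ≠ 0, so this unfolding has rank ≥ 2; CP rank is at least every unfolding rank, so rank(T) ≥ 2. (This is only a lower bound: in general the CP rank may exceed every unfolding rank, so we still need to exhibit 2 rank-1 terms summing to T.)
Upper bound — finding two terms. Write S_k = T[:,:,k] for the frontal slices: S₀ = [[5, -1, 5], [6, 0, 4], [7, -2, 8]], S₁ = [[10, -2, 10], [12, 0, 8], [14, -4, 16]], S₂ = [[0, 3, -5], [12, 0, 8], [-6, 6, -14]].
If T = a₁ ∘ b₁ ∘ c₁ + a₂ ∘ b₂ ∘ c₂ then each S_k = c₁[k]·a₁b₁ᵀ + c₂[k]·a₂b₂ᵀ. S₀ and S₂ are linearly independent, so a₁b₁ᵀ and a₂b₂ᵀ must span the same plane of matrices: they are the rank-1 matrices of the form x·S₀ + y·S₂.
The 2×2 minor of x·S₀ + y·S₂ on rows {0,1}, columns {0,1} is 6·x² − 6·xy − 36·y² = 6·(x − 3·y)(x + 2·y), vanishing at (x:y) = (3:1) and (2:-1).
M₁ = 3·S₀ + S₂ = [[15, 0, 10], [30, 0, 20], [15, 0, 10]] = 5·[1, 2, 1][3, 0, 2]ᵀ and M₂ = 2·S₀ − S₂ = [[10, -5, 15], [0, 0, 0], [20, -10, 30]] = 5·[1, 0, 2][2, -1, 3]ᵀ, so take a₁ = [1, 2, 1], b₁ = [3, 0, 2], a₂ = [1, 0, 2], b₂ = [2, -1, 3].
Each slice is an integer combination of E₁ = a₁b₁ᵀ and E₂ = a₂b₂ᵀ: S₀ = E₁ + E₂, S₁ = 2·E₁ + 2·E₂, S₂ = 2·E₁ − 3·E₂; reading off coefficients, c₁ = [1, 2, 2] and c₂ = [1, 2, -3].
Hence T = [1, 2, 1] ∘ [3, 0, 2] ∘ [1, 2, 2] + [1, 0, 2] ∘ [2, -1, 3] ∘ [1, 2, -3], so rank(T) ≤ 2.
These bounds meet, so rank(T) = 2.
Check entry T[0,2,1] = 10: (1)·(2)·(2) + (1)·(3)·(2) = 10.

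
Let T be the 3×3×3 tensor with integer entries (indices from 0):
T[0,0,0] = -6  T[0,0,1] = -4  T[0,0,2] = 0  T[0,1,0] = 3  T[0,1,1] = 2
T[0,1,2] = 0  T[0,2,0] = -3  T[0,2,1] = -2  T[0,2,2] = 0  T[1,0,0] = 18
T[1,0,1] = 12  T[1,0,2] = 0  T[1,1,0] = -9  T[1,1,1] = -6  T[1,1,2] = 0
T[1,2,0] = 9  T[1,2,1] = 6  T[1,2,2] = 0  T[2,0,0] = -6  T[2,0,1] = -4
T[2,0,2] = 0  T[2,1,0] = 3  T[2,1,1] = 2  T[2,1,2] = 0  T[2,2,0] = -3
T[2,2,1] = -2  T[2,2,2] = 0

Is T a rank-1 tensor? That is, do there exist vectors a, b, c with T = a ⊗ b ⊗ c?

If T = a ⊗ b ⊗ c then every fibre of T is a multiple of the corresponding factor, so read the factors off the fibres through the nonzero entry T[0,0,0] = -6.
The mode-1 fibre T[:,0,0] = [-6, 18, -6] gives a = (1, -3, 1) (primitive direction); the mode-2 fibre T[0,:,0] = [-6, 3, -3] gives b = (2, -1, 1); then c[k] = T[0,0,k] / (a[0]·b[0]) = [-6, -4, 0] / 2 = (-3, -2, 0).
Expanding (1, -3, 1) ⊗ (2, -1, 1) ⊗ (-3, -2, 0) reproduces all 27 entries of T, so T = (1, -3, 1) ⊗ (2, -1, 1) ⊗ (-3, -2, 0) and rank(T) ≤ 1.
Equivalently every frontal slice T[:,:,k] is c[k] times the rank-1 matrix (1, -3, 1) ⊗ (2, -1, 1). So T has rank 1 (it is nonzero).

Yes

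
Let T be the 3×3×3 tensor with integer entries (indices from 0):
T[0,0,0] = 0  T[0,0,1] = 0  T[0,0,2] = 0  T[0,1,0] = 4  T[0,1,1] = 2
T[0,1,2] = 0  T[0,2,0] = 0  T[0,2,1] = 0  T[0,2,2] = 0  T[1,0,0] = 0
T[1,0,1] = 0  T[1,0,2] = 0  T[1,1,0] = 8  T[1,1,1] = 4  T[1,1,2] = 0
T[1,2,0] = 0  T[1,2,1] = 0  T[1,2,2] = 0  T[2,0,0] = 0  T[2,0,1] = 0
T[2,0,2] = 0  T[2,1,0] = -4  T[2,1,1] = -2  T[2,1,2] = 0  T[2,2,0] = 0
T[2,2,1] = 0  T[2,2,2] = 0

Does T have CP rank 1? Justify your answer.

Yes

The mode-1 fibre T[:,1,0] = [4, 8, -4] gives a = [1, 2, -1] (primitive direction); the mode-2 fibre T[0,:,0] = [0, 4, 0] gives b = [0, 1, 0]; then c[k] = T[0,1,k] / (a[0]·b[1]) = [4, 2, 0] / 1 = [4, 2, 0].
Expanding [1, 2, -1] ⊗ [0, 1, 0] ⊗ [4, 2, 0] reproduces all 27 entries of T, so T = [1, 2, -1] ⊗ [0, 1, 0] ⊗ [4, 2, 0] and rank(T) ≤ 1.
Equivalently every frontal slice T[:,:,k] is c[k] times the rank-1 matrix [1, 2, -1] ⊗ [0, 1, 0]. So T has rank 1 (it is nonzero).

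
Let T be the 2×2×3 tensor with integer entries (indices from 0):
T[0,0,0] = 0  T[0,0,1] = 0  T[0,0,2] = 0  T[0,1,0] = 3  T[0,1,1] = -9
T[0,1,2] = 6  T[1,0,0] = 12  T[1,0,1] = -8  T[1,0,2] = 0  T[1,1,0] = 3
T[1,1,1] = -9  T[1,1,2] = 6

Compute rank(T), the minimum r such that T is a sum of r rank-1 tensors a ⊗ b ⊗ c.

2

Lower bound: the mode-2 unfolding of T (rows indexed by j, columns by (i,k) = (0,0), (0,1), (0,2), (1,0), (1,1), (1,2)) is [[0, 0, 0, 12, -8, 0], [3, -9, 6, 3, -9, 6]].
There the 2×2 minor on rows j ∈ {0, 1}, columns (i,k) ∈ {(0,0), (1,0)} is det [[0, 12], [3, 3]] = -36 ≠ 0, so this unfolding has rank ≥ 2; CP rank is at least every unfolding rank, so rank(T) ≥ 2. (Flattening ranks never certify an upper bound on CP rank; for that we must actually write T with 2 rank-1 terms.)
Upper bound — finding two terms. Write S_k = T[:,:,k] for the frontal slices: S₀ = [[0, 3], [12, 3]], S₁ = [[0, -9], [-8, -9]], S₂ = [[0, 6], [0, 6]].
If T = a₁ ⊗ b₁ ⊗ c₁ + a₂ ⊗ b₂ ⊗ c₂ then each S_k = c₁[k]·a₁b₁ᵀ + c₂[k]·a₂b₂ᵀ. S₀ and S₁ are linearly independent, so a₁b₁ᵀ and a₂b₂ᵀ must span the same plane of matrices: they are the rank-1 matrices of the form x·S₀ + y·S₁.
det(x·S₀ + y·S₁) is −36·x² + 132·xy − 72·y² = (-12)·(x − 3·y)(3·x − 2·y), vanishing at (x:y) = (3:1) and (2:3).
M₁ = 3·S₀ + S₁ = [[0, 0], [28, 0]] = 28·(0, 1)(1, 0)ᵀ and M₂ = 2·S₀ + 3·S₁ = [[0, -21], [0, -21]] = (-21)·(1, 1)(0, 1)ᵀ, so take a₁ = (0, 1), b₁ = (1, 0), a₂ = (1, 1), b₂ = (0, 1).
Each slice is an integer combination of E₁ = a₁b₁ᵀ and E₂ = a₂b₂ᵀ: S₀ = 12·E₁ + 3·E₂, S₁ = −8·E₁ − 9·E₂, S₂ = 6·E₂; reading off coefficients, c₁ = (12, -8, 0) and c₂ = (3, -9, 6).
Hence T = (0, 1) ⊗ (1, 0) ⊗ (12, -8, 0) + (1, 1) ⊗ (0, 1) ⊗ (3, -9, 6), so rank(T) ≤ 2.
These bounds meet, so rank(T) = 2.
Check entry T[1,0,2] = 0: (1)·(1)·(0) + (1)·(0)·(6) = 0.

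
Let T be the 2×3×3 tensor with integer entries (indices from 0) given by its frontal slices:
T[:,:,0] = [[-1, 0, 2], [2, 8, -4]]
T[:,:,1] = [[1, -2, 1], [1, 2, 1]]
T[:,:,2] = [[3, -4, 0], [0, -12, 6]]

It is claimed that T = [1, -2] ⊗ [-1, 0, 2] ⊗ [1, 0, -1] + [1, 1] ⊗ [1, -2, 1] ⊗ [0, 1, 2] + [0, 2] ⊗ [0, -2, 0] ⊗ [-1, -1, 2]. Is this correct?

Reconstruct entry (1,1,0) from the claimed factors: Σₗ aₗ[1]bₗ[1]cₗ[0] = (-2)·(0)·(1) + (1)·(-2)·(0) + (2)·(-2)·(-1) = 4, but T[1,1,0] = 8. The claim is false.

No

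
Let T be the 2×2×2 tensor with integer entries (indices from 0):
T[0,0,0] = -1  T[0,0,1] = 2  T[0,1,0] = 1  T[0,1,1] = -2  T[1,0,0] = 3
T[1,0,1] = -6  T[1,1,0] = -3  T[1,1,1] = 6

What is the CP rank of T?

Lower bound: T ≠ 0 (e.g. T[0,0,0] = -1), so rank(T) ≥ 1.
Upper bound: if T = a ⊗ b ⊗ c then every fibre of T is a multiple of the corresponding factor, so read the factors off the fibres through the nonzero entry T[0,0,0] = -1.
The mode-1 fibre T[:,0,0] = [-1, 3] gives a = [1, -3] (primitive direction); the mode-2 fibre T[0,:,0] = [-1, 1] gives b = [1, -1]; then c[k] = T[0,0,k] / (a[0]·b[0]) = [-1, 2] / 1 = [-1, 2].
Expanding [1, -3] ⊗ [1, -1] ⊗ [-1, 2] reproduces all 8 entries of T, so T = [1, -3] ⊗ [1, -1] ⊗ [-1, 2] and rank(T) ≤ 1.
These bounds meet, so rank(T) = 1.

1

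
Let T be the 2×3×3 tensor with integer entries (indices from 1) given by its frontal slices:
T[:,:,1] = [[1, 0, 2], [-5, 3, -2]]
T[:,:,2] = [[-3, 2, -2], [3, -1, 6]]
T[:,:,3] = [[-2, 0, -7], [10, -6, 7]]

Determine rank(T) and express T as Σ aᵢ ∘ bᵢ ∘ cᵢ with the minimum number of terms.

Lower bound: the mode-3 unfolding of T (rows indexed by k, columns by (i,j) = (1,1), (1,2), (1,3), (2,1), (2,2), (2,3)) is [[1, 0, 2, -5, 3, -2], [-3, 2, -2, 3, -1, 6], [-2, 0, -7, 10, -6, 7]].
There the 3×3 minor on rows k ∈ {1, 2, 3}, columns (i,j) ∈ {(1,1), (1,2), (1,3)} is det [[1, 0, 2], [-3, 2, -2], [-2, 0, -7]] = -6 ≠ 0, so this unfolding has rank ≥ 3; CP rank is at least every unfolding rank, so rank(T) ≥ 3. (Flattening ranks never certify an upper bound on CP rank; for that we must actually write T with 3 rank-1 terms.)
Upper bound: T is a sum of 3 rank-1 terms, T = [1, -2] ∘ [2, -1, 2] ∘ [1, -1, -2] + [1, -1] ∘ [0, 0, 1] ∘ [-1, -1, -1] + [1, 1] ∘ [1, -1, -1] ∘ [-1, -1, 2] (written with every a and b primitive with positive leading entry and the scale carried by c; CP decompositions are not unique, and this one is verified by expanding entrywise), so rank(T) ≤ 3.
These bounds meet, so rank(T) = 3.

rank(T) = 3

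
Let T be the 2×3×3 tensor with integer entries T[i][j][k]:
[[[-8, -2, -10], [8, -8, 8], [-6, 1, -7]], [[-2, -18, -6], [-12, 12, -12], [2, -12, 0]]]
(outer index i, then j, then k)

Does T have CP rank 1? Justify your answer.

No

The mode-1 unfolding of T (rows indexed by i, columns by (j,k) = (0,0), (0,1), (0,2), (1,0), (1,1), (1,2), (2,0), (2,1), (2,2)) is [[-8, -2, -10, 8, -8, 8, -6, 1, -7], [-2, -18, -6, -12, 12, -12, 2, -12, 0]].
There the 2×2 minor on rows i ∈ {0, 1}, columns (j,k) ∈ {(0,0), (0,1)} is det [[-8, -2], [-2, -18]] = 140 ≠ 0, so this unfolding has rank ≥ 2; CP rank is at least every unfolding rank, so rank(T) ≥ 2.
In particular rank(T) ≥ 2 > 1, so T is not rank-1.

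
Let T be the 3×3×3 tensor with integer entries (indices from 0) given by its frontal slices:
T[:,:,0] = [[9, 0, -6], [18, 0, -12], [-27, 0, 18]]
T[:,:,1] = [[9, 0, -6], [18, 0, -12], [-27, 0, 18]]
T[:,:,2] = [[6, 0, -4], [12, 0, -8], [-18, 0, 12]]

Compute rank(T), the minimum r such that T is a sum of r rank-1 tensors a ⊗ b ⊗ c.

1

Lower bound: T ≠ 0 (e.g. T[0,0,0] = 9), so rank(T) ≥ 1.
Upper bound: if T = a ⊗ b ⊗ c then every fibre of T is a multiple of the corresponding factor, so read the factors off the fibres through the nonzero entry T[0,0,0] = 9.
The mode-1 fibre T[:,0,0] = [9, 18, -27] gives a = [1, 2, -3] (primitive direction); the mode-2 fibre T[0,:,0] = [9, 0, -6] gives b = [3, 0, -2]; then c[k] = T[0,0,k] / (a[0]·b[0]) = [9, 9, 6] / 3 = [3, 3, 2].
Expanding [1, 2, -3] ⊗ [3, 0, -2] ⊗ [3, 3, 2] reproduces all 27 entries of T, so T = [1, 2, -3] ⊗ [3, 0, -2] ⊗ [3, 3, 2] and rank(T) ≤ 1.
These bounds meet, so rank(T) = 1.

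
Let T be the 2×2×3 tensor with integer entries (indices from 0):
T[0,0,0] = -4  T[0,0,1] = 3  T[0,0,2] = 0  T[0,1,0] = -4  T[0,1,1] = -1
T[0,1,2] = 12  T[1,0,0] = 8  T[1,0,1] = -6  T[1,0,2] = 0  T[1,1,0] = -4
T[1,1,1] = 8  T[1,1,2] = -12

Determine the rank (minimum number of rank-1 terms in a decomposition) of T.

3

Lower bound: the mode-3 unfolding of T (rows indexed by k, columns by (i,j) = (0,0), (0,1), (1,0), (1,1)) is [[-4, -4, 8, -4], [3, -1, -6, 8], [0, 12, 0, -12]].
There the 3×3 minor on rows k ∈ {0, 1, 2}, columns (i,j) ∈ {(0,0), (0,1), (1,1)} is det [[-4, -4, -4], [3, -1, 8], [0, 12, -12]] = 48 ≠ 0, so this unfolding has rank ≥ 3; CP rank is at least every unfolding rank, so rank(T) ≥ 3. (Unfolding ranks only ever bound the CP rank from below — rank(T) can be strictly larger than all of them — so the matching upper bound has to come from an explicit 3-term decomposition.)
Upper bound: T is a sum of 3 rank-1 terms, T = [1, -2] ⊗ [1, -1] ⊗ [-4, 4, -2] + [1, -2] ⊗ [1, 1] ⊗ [0, -1, 2] + [2, -1] ⊗ [0, 1] ⊗ [-4, 2, 4] (written with every a and b primitive with positive leading entry and the scale carried by c; CP decompositions are not unique, and this one is verified by expanding entrywise), so rank(T) ≤ 3.
These bounds meet, so rank(T) = 3.
Check entry T[1,1,2] = -12: (-2)·(-1)·(-2) + (-2)·(1)·(2) + (-1)·(1)·(4) = -12.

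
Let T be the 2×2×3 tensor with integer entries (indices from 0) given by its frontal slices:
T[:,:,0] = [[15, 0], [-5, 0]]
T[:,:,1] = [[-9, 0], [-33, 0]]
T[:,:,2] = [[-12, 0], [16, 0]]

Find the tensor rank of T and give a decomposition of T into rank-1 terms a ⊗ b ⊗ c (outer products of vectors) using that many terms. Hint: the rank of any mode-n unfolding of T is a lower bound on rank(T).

rank(T) = 2

Lower bound: the mode-3 unfolding of T (rows indexed by k, columns by (i,j) = (0,0), (0,1), (1,0), (1,1)) is [[15, 0, -5, 0], [-9, 0, -33, 0], [-12, 0, 16, 0]].
There the 2×2 minor on rows k ∈ {0, 1}, columns (i,j) ∈ {(0,0), (1,0)} is det [[15, -5], [-9, -33]] = -540 ≠ 0, so this unfolding has rank ≥ 2; CP rank is at least every unfolding rank, so rank(T) ≥ 2. (Unfolding ranks only ever bound the CP rank from below — rank(T) can be strictly larger than all of them — so the matching upper bound has to come from an explicit 2-term decomposition.)
Upper bound — finding two terms. Every mode-2 slice of T is a multiple of one matrix: T[:,j,:] = b[j]·M with b = (1, 0) and M = [[15, -9, -12], [-5, -33, 16]] (rows indexed by i, columns by k). So it suffices to write M as a sum of two rank-1 matrices.
Splitting M by its rows (i = 0, 1), M = (1, 0)(15, -9, -12)ᵀ + (0, 1)(-5, -33, 16)ᵀ.
Hence T = (1, 0) ⊗ (1, 0) ⊗ (15, -9, -12) + (0, 1) ⊗ (1, 0) ⊗ (-5, -33, 16), so rank(T) ≤ 2.
These bounds meet, so rank(T) = 2.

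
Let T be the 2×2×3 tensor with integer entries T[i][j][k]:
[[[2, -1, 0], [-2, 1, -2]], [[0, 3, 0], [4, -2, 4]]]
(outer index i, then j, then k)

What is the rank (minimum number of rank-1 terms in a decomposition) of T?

Lower bound: the mode-3 unfolding of T (rows indexed by k, columns by (i,j) = (0,0), (0,1), (1,0), (1,1)) is [[2, -2, 0, 4], [-1, 1, 3, -2], [0, -2, 0, 4]].
There the 3×3 minor on rows k ∈ {0, 1, 2}, columns (i,j) ∈ {(0,0), (0,1), (1,0)} is det [[2, -2, 0], [-1, 1, 3], [0, -2, 0]] = 12 ≠ 0, so this unfolding has rank ≥ 3; CP rank is at least every unfolding rank, so rank(T) ≥ 3. (Flattening ranks never certify an upper bound on CP rank; for that we must actually write T with 3 rank-1 terms.)
Upper bound: T is a sum of 3 rank-1 terms, T = (1, -2) ⊗ (0, 1) ⊗ (-2, 1, -2) + (1, -1) ⊗ (1, 0) ⊗ (1, -2, 0) + (1, 1) ⊗ (1, 0) ⊗ (1, 1, 0) (written with every a and b primitive with positive leading entry and the scale carried by c; CP decompositions are not unique, and this one is verified by expanding entrywise), so rank(T) ≤ 3.
These bounds meet, so rank(T) = 3.

3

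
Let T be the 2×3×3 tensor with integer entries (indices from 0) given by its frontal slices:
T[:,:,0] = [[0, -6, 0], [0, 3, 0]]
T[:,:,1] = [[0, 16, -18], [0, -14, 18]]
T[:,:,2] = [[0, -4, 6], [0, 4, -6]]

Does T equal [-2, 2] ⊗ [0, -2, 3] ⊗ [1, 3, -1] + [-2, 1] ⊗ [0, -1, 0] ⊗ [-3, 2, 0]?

No

Reconstruct entry (0,1,0) from the claimed factors: Σₗ aₗ[0]bₗ[1]cₗ[0] = (-2)·(-2)·(1) + (-2)·(-1)·(-3) = -2, but T[0,1,0] = -6. The claim is false.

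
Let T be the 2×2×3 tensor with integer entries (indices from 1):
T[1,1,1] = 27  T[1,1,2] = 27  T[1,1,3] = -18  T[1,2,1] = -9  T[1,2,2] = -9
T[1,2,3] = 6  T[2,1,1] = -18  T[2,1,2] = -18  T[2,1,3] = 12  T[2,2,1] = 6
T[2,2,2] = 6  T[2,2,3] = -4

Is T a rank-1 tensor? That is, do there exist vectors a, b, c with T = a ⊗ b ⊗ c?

Yes

If T = a ⊗ b ⊗ c then every fibre of T is a multiple of the corresponding factor, so read the factors off the fibres through the nonzero entry T[1,1,1] = 27.
The mode-1 fibre T[:,1,1] = [27, -18] gives a = [3, -2] (primitive direction); the mode-2 fibre T[1,:,1] = [27, -9] gives b = [3, -1]; then c[k] = T[1,1,k] / (a[1]·b[1]) = [27, 27, -18] / 9 = [3, 3, -2].
Expanding [3, -2] ⊗ [3, -1] ⊗ [3, 3, -2] reproduces all 12 entries of T, so T = [3, -2] ⊗ [3, -1] ⊗ [3, 3, -2] and rank(T) ≤ 1.
Equivalently every frontal slice T[:,:,k] is c[k] times the rank-1 matrix [3, -2] ⊗ [3, -1]. So T has rank 1 (it is nonzero).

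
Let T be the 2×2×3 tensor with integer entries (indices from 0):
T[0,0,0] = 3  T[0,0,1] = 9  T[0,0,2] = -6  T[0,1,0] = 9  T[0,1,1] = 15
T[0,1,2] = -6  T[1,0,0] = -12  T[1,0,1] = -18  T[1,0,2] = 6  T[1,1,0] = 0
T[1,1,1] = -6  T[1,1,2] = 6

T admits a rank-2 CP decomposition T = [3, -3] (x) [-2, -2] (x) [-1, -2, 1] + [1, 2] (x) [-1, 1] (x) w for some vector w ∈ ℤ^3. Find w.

Subtract the known terms from T to get the rank-1 residual R = [1, 2] (x) [-1, 1] (x) w, so R[i,j,k] = a[i]·b[j]·w[k]. Pick indices with nonzero a[0]·b[0] = (1)·(-1) = -1. Only the fibre through (0,0,·) is needed: R[0,0,:] = T[0,0,:] − Σₗ aₗ[0]bₗ[0]cₗ = [3, 9, -6] − (3)·(-2)·[-1, -2, 1] = [-3, -3, 0]. Then w[k] = R[0,0,k] / -1 for each k, giving w = [-3, -3, 0] / -1 = [3, 3, 0].

w = [3, 3, 0]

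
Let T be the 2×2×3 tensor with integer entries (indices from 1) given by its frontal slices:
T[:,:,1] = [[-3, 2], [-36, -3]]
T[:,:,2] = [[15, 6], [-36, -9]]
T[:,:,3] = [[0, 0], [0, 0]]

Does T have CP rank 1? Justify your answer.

No

The mode-1 unfolding of T (rows indexed by i, columns by (j,k) = (1,1), (1,2), (1,3), (2,1), (2,2), (2,3)) is [[-3, 15, 0, 2, 6, 0], [-36, -36, 0, -3, -9, 0]].
There the 2×2 minor on rows i ∈ {1, 2}, columns (j,k) ∈ {(1,1), (1,2)} is det [[-3, 15], [-36, -36]] = 648 ≠ 0, so this unfolding has rank ≥ 2; CP rank is at least every unfolding rank, so rank(T) ≥ 2.
In particular rank(T) ≥ 2 > 1, so T is not rank-1.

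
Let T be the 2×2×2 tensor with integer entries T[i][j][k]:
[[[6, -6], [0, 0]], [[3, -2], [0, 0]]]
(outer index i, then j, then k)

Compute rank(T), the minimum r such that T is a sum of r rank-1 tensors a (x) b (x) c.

2

Lower bound: the mode-3 unfolding of T (rows indexed by k, columns by (i,j) = (0,0), (0,1), (1,0), (1,1)) is [[6, 0, 3, 0], [-6, 0, -2, 0]].
There the 2×2 minor on rows k ∈ {0, 1}, columns (i,j) ∈ {(0,0), (1,0)} is det [[6, 3], [-6, -2]] = 6 ≠ 0, so this unfolding has rank ≥ 2; CP rank is at least every unfolding rank, so rank(T) ≥ 2. (Unfolding ranks only ever bound the CP rank from below — rank(T) can be strictly larger than all of them — so the matching upper bound has to come from an explicit 2-term decomposition.)
Upper bound — finding two terms. Every mode-2 slice of T is a multiple of one matrix: T[:,j,:] = b[j]·M with b = (1, 0) and M = [[6, -6], [3, -2]] (rows indexed by i, columns by k). So it suffices to write M as a sum of two rank-1 matrices.
Splitting M by its rows (i = 0, 1), M = (1, 0)(6, -6)ᵀ + (0, 1)(3, -2)ᵀ.
Hence T = (1, 0) (x) (1, 0) (x) (6, -6) + (0, 1) (x) (1, 0) (x) (3, -2), so rank(T) ≤ 2.
These bounds meet, so rank(T) = 2.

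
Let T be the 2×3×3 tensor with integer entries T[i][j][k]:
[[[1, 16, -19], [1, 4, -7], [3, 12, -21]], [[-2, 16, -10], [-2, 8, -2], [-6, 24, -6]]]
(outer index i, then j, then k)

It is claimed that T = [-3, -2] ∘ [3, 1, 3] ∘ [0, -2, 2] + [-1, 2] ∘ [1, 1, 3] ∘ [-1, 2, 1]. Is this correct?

Reconstruct entrywise from the claimed factors. For example, T[1,2,1] = 24 and Σₗ aₗ[1]bₗ[2]cₗ[1] = (-2)·(3)·(-2) + (2)·(3)·(2) = 24; checking all 18 entries, every one matches. The claim holds.

Yes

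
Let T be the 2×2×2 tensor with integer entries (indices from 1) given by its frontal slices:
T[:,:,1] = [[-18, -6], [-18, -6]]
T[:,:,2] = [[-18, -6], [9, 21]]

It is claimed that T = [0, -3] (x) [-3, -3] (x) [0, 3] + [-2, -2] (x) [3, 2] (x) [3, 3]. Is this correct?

No

Reconstruct entry (1,2,1) from the claimed factors: Σₗ aₗ[1]bₗ[2]cₗ[1] = (0)·(-3)·(0) + (-2)·(2)·(3) = -12, but T[1,2,1] = -6. The claim is false.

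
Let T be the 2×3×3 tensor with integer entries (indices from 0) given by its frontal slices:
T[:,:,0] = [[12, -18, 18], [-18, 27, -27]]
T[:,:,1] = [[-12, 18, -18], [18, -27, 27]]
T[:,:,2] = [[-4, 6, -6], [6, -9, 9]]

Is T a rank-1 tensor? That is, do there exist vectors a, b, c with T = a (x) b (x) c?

Yes

The mode-1 fibre T[:,0,0] = [12, -18] gives a = [2, -3] (primitive direction); the mode-2 fibre T[0,:,0] = [12, -18, 18] gives b = [2, -3, 3]; then c[k] = T[0,0,k] / (a[0]·b[0]) = [12, -12, -4] / 4 = [3, -3, -1].
Expanding [2, -3] (x) [2, -3, 3] (x) [3, -3, -1] reproduces all 18 entries of T, so T = [2, -3] (x) [2, -3, 3] (x) [3, -3, -1] and rank(T) ≤ 1.
Equivalently every frontal slice T[:,:,k] is c[k] times the rank-1 matrix [2, -3] (x) [2, -3, 3]. So T has rank 1 (it is nonzero).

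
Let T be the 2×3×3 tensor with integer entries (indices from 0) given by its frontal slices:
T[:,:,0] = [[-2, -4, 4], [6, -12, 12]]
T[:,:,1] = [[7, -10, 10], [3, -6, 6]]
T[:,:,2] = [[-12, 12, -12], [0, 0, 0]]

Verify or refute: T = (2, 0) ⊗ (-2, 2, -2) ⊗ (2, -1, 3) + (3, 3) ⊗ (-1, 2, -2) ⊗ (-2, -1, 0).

Reconstruct entrywise from the claimed factors. For example, T[0,2,2] = -12 and Σₗ aₗ[0]bₗ[2]cₗ[2] = (2)·(-2)·(3) + (3)·(-2)·(0) = -12; checking all 18 entries, every one matches. The claim holds.

Yes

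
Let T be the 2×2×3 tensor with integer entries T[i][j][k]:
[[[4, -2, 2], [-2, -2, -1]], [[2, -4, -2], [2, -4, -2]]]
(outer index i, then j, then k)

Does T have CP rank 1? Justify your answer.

The mode-3 unfolding of T (rows indexed by k, columns by (i,j) = (0,0), (0,1), (1,0), (1,1)) is [[4, -2, 2, 2], [-2, -2, -4, -4], [2, -1, -2, -2]].
There the 3×3 minor on rows k ∈ {0, 1, 2}, columns (i,j) ∈ {(0,0), (0,1), (1,0)} is det [[4, -2, 2], [-2, -2, -4], [2, -1, -2]] = 36 ≠ 0, so this unfolding has rank ≥ 3; CP rank is at least every unfolding rank, so rank(T) ≥ 3.
In particular rank(T) ≥ 3 > 1, so T is not rank-1.

No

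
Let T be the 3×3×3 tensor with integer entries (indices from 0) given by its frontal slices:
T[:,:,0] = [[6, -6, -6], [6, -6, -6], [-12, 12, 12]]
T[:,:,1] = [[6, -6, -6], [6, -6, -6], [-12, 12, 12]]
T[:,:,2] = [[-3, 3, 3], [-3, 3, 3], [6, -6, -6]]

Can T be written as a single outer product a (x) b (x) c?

Yes

If T = a (x) b (x) c then every fibre of T is a multiple of the corresponding factor, so read the factors off the fibres through the nonzero entry T[0,0,0] = 6.
The mode-1 fibre T[:,0,0] = [6, 6, -12] gives a = [1, 1, -2] (primitive direction); the mode-2 fibre T[0,:,0] = [6, -6, -6] gives b = [1, -1, -1]; then c[k] = T[0,0,k] / (a[0]·b[0]) = [6, 6, -3] / 1 = [6, 6, -3].
Expanding [1, 1, -2] (x) [1, -1, -1] (x) [6, 6, -3] reproduces all 27 entries of T, so T = [1, 1, -2] (x) [1, -1, -1] (x) [6, 6, -3] and rank(T) ≤ 1.
Equivalently every frontal slice T[:,:,k] is c[k] times the rank-1 matrix [1, 1, -2] (x) [1, -1, -1]. So T has rank 1 (it is nonzero).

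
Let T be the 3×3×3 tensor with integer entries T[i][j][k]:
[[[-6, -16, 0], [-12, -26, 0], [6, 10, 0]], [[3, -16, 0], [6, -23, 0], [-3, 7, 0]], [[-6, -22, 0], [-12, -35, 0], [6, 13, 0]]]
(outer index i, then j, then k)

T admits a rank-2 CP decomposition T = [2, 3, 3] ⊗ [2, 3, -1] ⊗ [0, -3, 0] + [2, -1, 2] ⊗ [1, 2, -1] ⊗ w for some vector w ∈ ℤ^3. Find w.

w = [-3, -2, 0]

Subtract the known terms from T to get the rank-1 residual R = [2, -1, 2] ⊗ [1, 2, -1] ⊗ w, so R[i,j,k] = a[i]·b[j]·w[k]. Pick indices with nonzero a[0]·b[0] = (2)·(1) = 2. Only the fibre through (0,0,·) is needed: R[0,0,:] = T[0,0,:] − Σₗ aₗ[0]bₗ[0]cₗ = [-6, -16, 0] − (2)·(2)·[0, -3, 0] = [-6, -4, 0]. Then w[k] = R[0,0,k] / 2 for each k, giving w = [-6, -4, 0] / 2 = [-3, -2, 0].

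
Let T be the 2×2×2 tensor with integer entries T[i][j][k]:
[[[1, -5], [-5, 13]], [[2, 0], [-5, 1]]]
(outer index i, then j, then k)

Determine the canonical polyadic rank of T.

Lower bound: the mode-1 unfolding of T (rows indexed by i, columns by (j,k) = (0,0), (0,1), (1,0), (1,1)) is [[1, -5, -5, 13], [2, 0, -5, 1]].
There the 2×2 minor on rows i ∈ {0, 1}, columns (j,k) ∈ {(0,0), (0,1)} is det [[1, -5], [2, 0]] = 10 ≠ 0, so this unfolding has rank ≥ 2; CP rank is at least every unfolding rank, so rank(T) ≥ 2. (Unfolding ranks only ever bound the CP rank from below — rank(T) can be strictly larger than all of them — so the matching upper bound has to come from an explicit 2-term decomposition.)
Upper bound — finding two terms. Write S_k = T[:,:,k] for the frontal slices: S₀ = [[1, -5], [2, -5]], S₁ = [[-5, 13], [0, 1]].
If T = a₁ (x) b₁ (x) c₁ + a₂ (x) b₂ (x) c₂ then each S_k = c₁[k]·a₁b₁ᵀ + c₂[k]·a₂b₂ᵀ. S₀ and S₁ are linearly independent, so a₁b₁ᵀ and a₂b₂ᵀ must span the same plane of matrices: they are the rank-1 matrices of the form x·S₀ + y·S₁.
det(x·S₀ + y·S₁) is 5·x² − 5·y² = 5·(x − y)(x + y), vanishing at (x:y) = (1:1) and (1:-1).
M₁ = S₀ + S₁ = [[-4, 8], [2, -4]] = (-2)·[2, -1][1, -2]ᵀ and M₂ = S₀ − S₁ = [[6, -18], [2, -6]] = 2·[3, 1][1, -3]ᵀ, so take a₁ = [2, -1], b₁ = [1, -2], a₂ = [3, 1], b₂ = [1, -3].
Each slice is an integer combination of E₁ = a₁b₁ᵀ and E₂ = a₂b₂ᵀ: S₀ = −E₁ + E₂, S₁ = −E₁ − E₂; reading off coefficients, c₁ = [-1, -1] and c₂ = [1, -1].
Hence T = [2, -1] (x) [1, -2] (x) [-1, -1] + [3, 1] (x) [1, -3] (x) [1, -1], so rank(T) ≤ 2.
These bounds meet, so rank(T) = 2.

2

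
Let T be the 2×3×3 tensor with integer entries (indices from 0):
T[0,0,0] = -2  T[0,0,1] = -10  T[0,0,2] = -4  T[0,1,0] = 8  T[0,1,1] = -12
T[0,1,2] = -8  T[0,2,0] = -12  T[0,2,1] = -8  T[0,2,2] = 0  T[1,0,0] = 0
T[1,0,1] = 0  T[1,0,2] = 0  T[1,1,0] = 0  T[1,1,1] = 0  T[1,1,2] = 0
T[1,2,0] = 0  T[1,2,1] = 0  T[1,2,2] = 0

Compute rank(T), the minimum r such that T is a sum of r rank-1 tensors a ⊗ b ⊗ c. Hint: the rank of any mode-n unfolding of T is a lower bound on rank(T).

2

Lower bound: the mode-2 unfolding of T (rows indexed by j, columns by (i,k) = (0,0), (0,1), (0,2), (1,0), (1,1), (1,2)) is [[-2, -10, -4, 0, 0, 0], [8, -12, -8, 0, 0, 0], [-12, -8, 0, 0, 0, 0]].
There the 2×2 minor on rows j ∈ {0, 1}, columns (i,k) ∈ {(0,0), (0,1)} is det [[-2, -10], [8, -12]] = 104 ≠ 0, so this unfolding has rank ≥ 2; CP rank is at least every unfolding rank, so rank(T) ≥ 2. (Flattening ranks never certify an upper bound on CP rank; for that we must actually write T with 2 rank-1 terms.)
Upper bound — finding two terms. Every mode-1 slice of T is a multiple of one matrix: T[i,:,:] = a[i]·M with a = (1, 0) and M = [[-2, -10, -4], [8, -12, -8], [-12, -8, 0]] (rows indexed by j, columns by k). So it suffices to write M as a sum of two rank-1 matrices.
The rows of M satisfy (row 1) = 2·(row 0) − (row 2), so splitting by rows, M = (1, 2, 0)(-2, -10, -4)ᵀ + (0, -1, 1)(-12, -8, 0)ᵀ.
Hence T = (1, 0) ⊗ (1, 2, 0) ⊗ (-2, -10, -4) + (1, 0) ⊗ (0, -1, 1) ⊗ (-12, -8, 0), so rank(T) ≤ 2.
These bounds meet, so rank(T) = 2.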